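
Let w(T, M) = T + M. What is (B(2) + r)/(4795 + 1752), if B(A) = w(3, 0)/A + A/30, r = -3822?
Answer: -114613/196410 ≈ -0.58354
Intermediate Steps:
w(T, M) = M + T
B(A) = 3/A + A/30 (B(A) = (0 + 3)/A + A/30 = 3/A + A*(1/30) = 3/A + A/30)
(B(2) + r)/(4795 + 1752) = ((3/2 + (1/30)*2) - 3822)/(4795 + 1752) = ((3*(1/2) + 1/15) - 3822)/6547 = ((3/2 + 1/15) - 3822)*(1/6547) = (47/30 - 3822)*(1/6547) = -114613/30*1/6547 = -114613/196410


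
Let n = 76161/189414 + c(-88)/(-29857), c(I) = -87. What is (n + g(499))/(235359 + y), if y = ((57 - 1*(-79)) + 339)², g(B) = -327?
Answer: -615667911317/869006131845744 ≈ -0.00070847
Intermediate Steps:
y = 225625 (y = ((57 + 79) + 339)² = (136 + 339)² = 475² = 225625)
n = 763472665/1885111266 (n = 76161/189414 - 87/(-29857) = 76161*(1/189414) - 87*(-1/29857) = 25387/63138 + 87/29857 = 763472665/1885111266 ≈ 0.40500)
(n + g(499))/(235359 + y) = (763472665/1885111266 - 327)/(235359 + 225625) = -615667911317/1885111266/460984 = -615667911317/1885111266*1/460984 = -615667911317/869006131845744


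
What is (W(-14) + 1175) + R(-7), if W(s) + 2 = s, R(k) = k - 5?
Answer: 1147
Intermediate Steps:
R(k) = -5 + k
W(s) = -2 + s
(W(-14) + 1175) + R(-7) = ((-2 - 14) + 1175) + (-5 - 7) = (-16 + 1175) - 12 = 1159 - 12 = 1147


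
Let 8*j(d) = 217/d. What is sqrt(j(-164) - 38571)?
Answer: I*sqrt(4149640258)/328 ≈ 196.4*I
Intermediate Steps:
j(d) = 217/(8*d) (j(d) = (217/d)/8 = 217/(8*d))
sqrt(j(-164) - 38571) = sqrt((217/8)/(-164) - 38571) = sqrt((217/8)*(-1/164) - 38571) = sqrt(-217/1312 - 38571) = sqrt(-50605369/1312) = I*sqrt(4149640258)/328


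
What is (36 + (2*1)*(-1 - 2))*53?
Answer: 1590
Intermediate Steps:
(36 + (2*1)*(-1 - 2))*53 = (36 + 2*(-3))*53 = (36 - 6)*53 = 30*53 = 1590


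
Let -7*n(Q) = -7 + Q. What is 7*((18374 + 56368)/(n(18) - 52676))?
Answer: -3662358/368743 ≈ -9.9320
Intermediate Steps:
n(Q) = 1 - Q/7 (n(Q) = -(-7 + Q)/7 = 1 - Q/7)
7*((18374 + 56368)/(n(18) - 52676)) = 7*((18374 + 56368)/((1 - 1/7*18) - 52676)) = 7*(74742/((1 - 18/7) - 52676)) = 7*(74742/(-11/7 - 52676)) = 7*(74742/(-368743/7)) = 7*(74742*(-7/368743)) = 7*(-523194/368743) = -3662358/368743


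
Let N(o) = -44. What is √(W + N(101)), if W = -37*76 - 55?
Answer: I*√2911 ≈ 53.954*I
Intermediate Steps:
W = -2867 (W = -2812 - 55 = -2867)
√(W + N(101)) = √(-2867 - 44) = √(-2911) = I*√2911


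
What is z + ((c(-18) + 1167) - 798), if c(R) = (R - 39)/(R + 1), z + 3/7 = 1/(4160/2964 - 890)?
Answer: 2241711567/6027350 ≈ 371.92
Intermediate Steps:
z = -152349/354550 (z = -3/7 + 1/(4160/2964 - 890) = -3/7 + 1/(4160*(1/2964) - 890) = -3/7 + 1/(80/57 - 890) = -3/7 + 1/(-50650/57) = -3/7 - 57/50650 = -152349/354550 ≈ -0.42970)
c(R) = (-39 + R)/(1 + R)
z + ((c(-18) + 1167) - 798) = -152349/354550 + (((-39 - 18)/(1 - 18) + 1167) - 798) = -152349/354550 + ((-57/(-17) + 1167) - 798) = -152349/354550 + ((-1/17*(-57) + 1167) - 798) = -152349/354550 + ((57/17 + 1167) - 798) = -152349/354550 + (19896/17 - 798) = -152349/354550 + 6330/17 = 2241711567/6027350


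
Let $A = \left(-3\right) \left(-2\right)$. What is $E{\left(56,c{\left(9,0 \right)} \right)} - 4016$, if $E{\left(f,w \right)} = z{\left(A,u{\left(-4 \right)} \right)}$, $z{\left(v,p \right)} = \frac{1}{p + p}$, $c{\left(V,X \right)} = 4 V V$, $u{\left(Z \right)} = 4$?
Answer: $- \frac{32127}{8} \approx -4015.9$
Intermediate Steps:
$A = 6$
$c{\left(V,X \right)} = 4 V^{2}$
$z{\left(v,p \right)} = \frac{1}{2 p}$
$E{\left(f,w \right)} = \frac{1}{8}$ ($E{\left(f,w \right)} = \frac{1}{2 \cdot 4} = \frac{1}{2} \cdot \frac{1}{4} = \frac{1}{8}$)
$E{\left(56,c{\left(9,0 \right)} \right)} - 4016 = \frac{1}{8} - 4016 = - \frac{32127}{8}$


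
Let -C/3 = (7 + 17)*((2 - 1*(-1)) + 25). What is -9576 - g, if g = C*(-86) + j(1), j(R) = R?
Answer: -182953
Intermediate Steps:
C = -2016 (C = -3*(7 + 17)*((2 - 1*(-1)) + 25) = -72*((2 + 1) + 25) = -72*(3 + 25) = -72*28 = -3*672 = -2016)
g = 173377 (g = -2016*(-86) + 1 = 173376 + 1 = 173377)
-9576 - g = -9576 - 1*173377 = -9576 - 173377 = -182953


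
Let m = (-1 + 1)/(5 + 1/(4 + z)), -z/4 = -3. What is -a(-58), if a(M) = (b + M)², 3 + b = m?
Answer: -3721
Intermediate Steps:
z = 12 (z = -4*(-3) = 12)
m = 0 (m = (-1 + 1)/(5 + 1/(4 + 12)) = 0/(5 + 1/16) = 0/(81/16) = 0*(16/81) = 0)
b = -3 (b = -3 + 0 = -3)
a(M) = (-3 + M)²
-a(-58) = -(-3 - 58)² = -1*(-61)² = -1*3721 = -3721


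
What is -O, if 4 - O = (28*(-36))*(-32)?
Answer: 32252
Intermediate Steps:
O = -32252 (O = 4 - 28*(-36)*(-32) = 4 - (-1008)*(-32) = 4 - 1*32256 = 4 - 32256 = -32252)
-O = -1*(-32252) = 32252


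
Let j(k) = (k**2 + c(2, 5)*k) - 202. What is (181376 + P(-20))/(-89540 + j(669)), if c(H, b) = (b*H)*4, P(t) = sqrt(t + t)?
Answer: 13952/29583 + 2*I*sqrt(10)/384579 ≈ 0.47162 + 1.6445e-5*I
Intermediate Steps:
P(t) = sqrt(2)*sqrt(t) (P(t) = sqrt(2*t) = sqrt(2)*sqrt(t))
c(H, b) = 4*H*b (c(H, b) = (H*b)*4 = 4*H*b)
j(k) = -202 + k**2 + 40*k (j(k) = (k**2 + (4*2*5)*k) - 202 = (k**2 + 40*k) - 202 = -202 + k**2 + 40*k)
(181376 + P(-20))/(-89540 + j(669)) = (181376 + sqrt(2)*sqrt(-20))/(-89540 + (-202 + 669**2 + 40*669)) = (181376 + sqrt(2)*(2*I*sqrt(5)))/(-89540 + (-202 + 447561 + 26760)) = (181376 + 2*I*sqrt(10))/(-89540 + 474119) = (181376 + 2*I*sqrt(10))/384579 = (181376 + 2*I*sqrt(10))*(1/384579) = 13952/29583 + 2*I*sqrt(10)/384579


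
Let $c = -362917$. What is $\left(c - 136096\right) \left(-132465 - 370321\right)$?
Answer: $250896750218$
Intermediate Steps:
$\left(c - 136096\right) \left(-132465 - 370321\right) = \left(-362917 - 136096\right) \left(-132465 - 370321\right) = \left(-499013\right) \left(-502786\right) = 250896750218$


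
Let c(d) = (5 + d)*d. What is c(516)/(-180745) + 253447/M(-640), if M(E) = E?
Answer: -9196266611/23135360 ≈ -397.50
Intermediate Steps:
c(d) = d*(5 + d)
c(516)/(-180745) + 253447/M(-640) = (516*(5 + 516))/(-180745) + 253447/(-640) = (516*521)*(-1/180745) + 253447*(-1/640) = 268836*(-1/180745) - 253447/640 = -268836/180745 - 253447/640 = -9196266611/23135360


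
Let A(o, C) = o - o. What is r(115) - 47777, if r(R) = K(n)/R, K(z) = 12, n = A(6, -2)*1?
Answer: -5494343/115 ≈ -47777.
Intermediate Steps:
A(o, C) = 0
n = 0 (n = 0*1 = 0)
r(R) = 12/R
r(115) - 47777 = 12/115 - 47777 = -5494343/115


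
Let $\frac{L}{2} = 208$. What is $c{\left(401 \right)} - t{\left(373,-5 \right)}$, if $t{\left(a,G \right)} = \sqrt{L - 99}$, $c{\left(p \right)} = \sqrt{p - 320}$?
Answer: $9 - \sqrt{317} \approx -8.8045$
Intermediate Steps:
$L = 416$ ($L = 2 \cdot 208 = 416$)
$c{\left(p \right)} = \sqrt{-320 + p}$
$t{\left(a,G \right)} = \sqrt{317}$ ($t{\left(a,G \right)} = \sqrt{416 - 99} = \sqrt{317}$)
$c{\left(401 \right)} - t{\left(373,-5 \right)} = \sqrt{-320 + 401} - \sqrt{317} = \sqrt{81} - \sqrt{317} = 9 - \sqrt{317}$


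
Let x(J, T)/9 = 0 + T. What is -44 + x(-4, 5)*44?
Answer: 1936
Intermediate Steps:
x(J, T) = 9*T (x(J, T) = 9*(0 + T) = 9*T)
-44 + x(-4, 5)*44 = -44 + (9*5)*44 = -44 + 45*44 = -44 + 1980 = 1936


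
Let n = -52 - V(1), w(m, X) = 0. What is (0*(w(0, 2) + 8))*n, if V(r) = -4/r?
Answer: 0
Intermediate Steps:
n = -48 (n = -52 - (-4)/1 = -52 - (-4) = -52 - 1*(-4) = -52 + 4 = -48)
(0*(w(0, 2) + 8))*n = (0*(0 + 8))*(-48) = (0*8)*(-48) = 0*(-48) = 0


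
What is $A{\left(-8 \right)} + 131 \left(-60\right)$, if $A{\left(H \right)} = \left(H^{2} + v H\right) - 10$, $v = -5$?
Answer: $-7766$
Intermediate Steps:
$A{\left(H \right)} = -10 + H^{2} - 5 H$ ($A{\left(H \right)} = \left(H^{2} - 5 H\right) - 10 = -10 + H^{2} - 5 H$)
$A{\left(-8 \right)} + 131 \left(-60\right) = \left(-10 + \left(-8\right)^{2} - -40\right) + 131 \left(-60\right) = \left(-10 + 64 + 40\right) - 7860 = 94 - 7860 = -7766$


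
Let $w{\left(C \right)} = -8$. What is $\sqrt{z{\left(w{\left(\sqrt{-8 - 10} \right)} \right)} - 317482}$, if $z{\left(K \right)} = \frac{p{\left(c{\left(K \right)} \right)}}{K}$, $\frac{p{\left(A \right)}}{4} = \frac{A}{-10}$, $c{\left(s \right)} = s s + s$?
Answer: $\frac{2 i \sqrt{1984245}}{5} \approx 563.45 i$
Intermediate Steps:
$c{\left(s \right)} = s + s^{2}$ ($c{\left(s \right)} = s^{2} + s = s + s^{2}$)
$p{\left(A \right)} = - \frac{2 A}{5}$ ($p{\left(A \right)} = 4 \frac{A}{-10} = 4 A \left(- \frac{1}{10}\right) = 4 \left(- \frac{A}{10}\right) = - \frac{2 A}{5}$)
$z{\left(K \right)} = - \frac{2}{5} - \frac{2 K}{5}$ ($z{\left(K \right)} = \frac{\left(- \frac{2}{5}\right) K \left(1 + K\right)}{K} = - \frac{2}{5} - \frac{2 K}{5}$)
$\sqrt{z{\left(w{\left(\sqrt{-8 - 10} \right)} \right)} - 317482} = \sqrt{\left(- \frac{2}{5} - - \frac{16}{5}\right) - 317482} = \sqrt{\left(- \frac{2}{5} + \frac{16}{5}\right) - 317482} = \sqrt{\frac{14}{5} - 317482} = \sqrt{- \frac{1587396}{5}} = \frac{2 i \sqrt{1984245}}{5}$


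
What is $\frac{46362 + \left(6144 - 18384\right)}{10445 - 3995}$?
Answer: $\frac{5687}{1075} \approx 5.2902$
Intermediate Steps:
$\frac{46362 + \left(6144 - 18384\right)}{10445 - 3995} = \frac{46362 - 12240}{6450} = 34122 \cdot \frac{1}{6450} = \frac{5687}{1075}$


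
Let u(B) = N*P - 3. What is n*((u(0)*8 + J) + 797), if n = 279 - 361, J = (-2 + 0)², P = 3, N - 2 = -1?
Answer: -65682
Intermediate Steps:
N = 1 (N = 2 - 1 = 1)
u(B) = 0 (u(B) = 1*3 - 3 = 3 - 3 = 0)
J = 4 (J = (-2)² = 4)
n = -82
n*((u(0)*8 + J) + 797) = -82*((0*8 + 4) + 797) = -82*((0 + 4) + 797) = -82*(4 + 797) = -82*801 = -65682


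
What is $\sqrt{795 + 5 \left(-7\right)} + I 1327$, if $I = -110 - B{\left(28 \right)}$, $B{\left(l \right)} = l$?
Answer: $-183126 + 2 \sqrt{190} \approx -1.831 \cdot 10^{5}$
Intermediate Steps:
$I = -138$ ($I = -110 - 28 = -138$)
$\sqrt{795 + 5 \left(-7\right)} + I 1327 = \sqrt{795 + 5 \left(-7\right)} - 183126 = \sqrt{795 - 35} - 183126 = \sqrt{760} - 183126 = 2 \sqrt{190} - 183126 = -183126 + 2 \sqrt{190}$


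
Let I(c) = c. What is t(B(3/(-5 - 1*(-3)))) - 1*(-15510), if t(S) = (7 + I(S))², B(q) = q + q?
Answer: 15526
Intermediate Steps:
B(q) = 2*q
t(S) = (7 + S)²
t(B(3/(-5 - 1*(-3)))) - 1*(-15510) = (7 + 2*(3/(-5 - 1*(-3))))² - 1*(-15510) = (7 + 2*(3/(-5 + 3)))² + 15510 = (7 + 2*(3/(-2)))² + 15510 = (7 + 2*(3*(-½)))² + 15510 = (7 + 2*(-3/2))² + 15510 = (7 - 3)² + 15510 = 4² + 15510 = 16 + 15510 = 15526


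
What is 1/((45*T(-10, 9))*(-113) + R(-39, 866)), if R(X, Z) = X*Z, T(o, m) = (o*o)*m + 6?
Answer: -1/4640784 ≈ -2.1548e-7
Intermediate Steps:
T(o, m) = 6 + m*o² (T(o, m) = o²*m + 6 = m*o² + 6 = 6 + m*o²)
1/((45*T(-10, 9))*(-113) + R(-39, 866)) = 1/((45*(6 + 9*(-10)²))*(-113) - 39*866) = 1/((45*(6 + 9*100))*(-113) - 33774) = 1/((45*(6 + 900))*(-113) - 33774) = 1/((45*906)*(-113) - 33774) = 1/(40770*(-113) - 33774) = 1/(-4607010 - 33774) = 1/(-4640784) = -1/4640784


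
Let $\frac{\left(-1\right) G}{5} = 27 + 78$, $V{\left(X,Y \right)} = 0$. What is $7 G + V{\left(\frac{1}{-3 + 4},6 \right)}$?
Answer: $-3675$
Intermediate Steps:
$G = -525$ ($G = - 5 \left(27 + 78\right) = \left(-5\right) 105 = -525$)
$7 G + V{\left(\frac{1}{-3 + 4},6 \right)} = 7 \left(-525\right) + 0 = -3675 + 0 = -3675$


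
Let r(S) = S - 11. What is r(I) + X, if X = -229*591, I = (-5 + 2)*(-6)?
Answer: -135332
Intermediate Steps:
I = 18 (I = -3*(-6) = 18)
X = -135339
r(S) = -11 + S
r(I) + X = (-11 + 18) - 135339 = 7 - 135339 = -135332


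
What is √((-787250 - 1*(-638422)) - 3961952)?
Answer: 2*I*√1027695 ≈ 2027.5*I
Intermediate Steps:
√((-787250 - 1*(-638422)) - 3961952) = √((-787250 + 638422) - 3961952) = √(-148828 - 3961952) = √(-4110780) = 2*I*√1027695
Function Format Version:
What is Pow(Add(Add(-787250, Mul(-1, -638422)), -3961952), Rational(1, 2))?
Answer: Mul(2, I, Pow(1027695, Rational(1, 2))) ≈ Mul(2027.5, I)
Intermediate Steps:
Pow(Add(Add(-787250, Mul(-1, -638422)), -3961952), Rational(1, 2)) = Pow(Add(Add(-787250, 638422), -3961952), Rational(1, 2)) = Pow(Add(-148828, -3961952), Rational(1, 2)) = Pow(-4110780, Rational(1, 2)) = Mul(2, I, Pow(1027695, Rational(1, 2)))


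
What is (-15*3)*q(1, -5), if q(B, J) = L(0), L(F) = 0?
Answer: 0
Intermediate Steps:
q(B, J) = 0
(-15*3)*q(1, -5) = -15*3*0 = -45*0 = 0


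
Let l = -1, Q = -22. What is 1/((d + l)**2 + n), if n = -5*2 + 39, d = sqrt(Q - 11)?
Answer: I/(-3*I + 2*sqrt(33)) ≈ -0.021277 + 0.081483*I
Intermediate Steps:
d = I*sqrt(33) (d = sqrt(-22 - 11) = sqrt(-33) = I*sqrt(33) ≈ 5.7446*I)
n = 29 (n = -10 + 39 = 29)
1/((d + l)**2 + n) = 1/((I*sqrt(33) - 1)**2 + 29) = 1/((-1 + I*sqrt(33))**2 + 29) = 1/(29 + (-1 + I*sqrt(33))**2)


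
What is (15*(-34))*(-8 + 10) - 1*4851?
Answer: -5871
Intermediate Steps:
(15*(-34))*(-8 + 10) - 1*4851 = -510*2 - 4851 = -1020 - 4851 = -5871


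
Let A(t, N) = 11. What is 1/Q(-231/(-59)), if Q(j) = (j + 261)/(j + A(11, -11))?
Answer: 88/1563 ≈ 0.056302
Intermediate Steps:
Q(j) = (261 + j)/(11 + j) (Q(j) = (j + 261)/(j + 11) = (261 + j)/(11 + j))
1/Q(-231/(-59)) = 1/((261 - 231/(-59))/(11 - 231/(-59))) = 1/((261 - 231*(-1/59))/(11 - 231*(-1/59))) = 1/((261 + 231/59)/(11 + 231/59)) = 1/((15630/59)/(880/59)) = 1/((59/880)*(15630/59)) = 1/(1563/88) = 88/1563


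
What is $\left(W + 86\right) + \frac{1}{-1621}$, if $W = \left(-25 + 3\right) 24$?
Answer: $- \frac{716483}{1621} \approx -442.0$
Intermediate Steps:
$W = -528$ ($W = \left(-22\right) 24 = -528$)
$\left(W + 86\right) + \frac{1}{-1621} = \left(-528 + 86\right) + \frac{1}{-1621} = -442 - \frac{1}{1621} = - \frac{716483}{1621}$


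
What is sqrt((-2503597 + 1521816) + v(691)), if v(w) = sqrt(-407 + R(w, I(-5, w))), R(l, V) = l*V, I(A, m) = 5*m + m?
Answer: sqrt(-981781 + sqrt(2864479)) ≈ 989.99*I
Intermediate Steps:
I(A, m) = 6*m
R(l, V) = V*l
v(w) = sqrt(-407 + 6*w**2) (v(w) = sqrt(-407 + (6*w)*w) = sqrt(-407 + 6*w**2))
sqrt((-2503597 + 1521816) + v(691)) = sqrt((-2503597 + 1521816) + sqrt(-407 + 6*691**2)) = sqrt(-981781 + sqrt(-407 + 6*477481)) = sqrt(-981781 + sqrt(-407 + 2864886)) = sqrt(-981781 + sqrt(2864479))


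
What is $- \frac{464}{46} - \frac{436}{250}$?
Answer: $- \frac{34014}{2875} \approx -11.831$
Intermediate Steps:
$- \frac{464}{46} - \frac{436}{250} = \left(-464\right) \frac{1}{46} - \frac{218}{125} = - \frac{232}{23} - \frac{218}{125} = - \frac{34014}{2875}$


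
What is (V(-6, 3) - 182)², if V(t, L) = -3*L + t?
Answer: 38809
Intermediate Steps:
V(t, L) = t - 3*L
(V(-6, 3) - 182)² = ((-6 - 3*3) - 182)² = ((-6 - 9) - 182)² = (-15 - 182)² = (-197)² = 38809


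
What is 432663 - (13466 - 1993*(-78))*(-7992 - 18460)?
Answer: 4468704503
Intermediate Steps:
432663 - (13466 - 1993*(-78))*(-7992 - 18460) = 432663 - (13466 + 155454)*(-26452) = 432663 - 168920*(-26452) = 432663 - 1*(-4468271840) = 432663 + 4468271840 = 4468704503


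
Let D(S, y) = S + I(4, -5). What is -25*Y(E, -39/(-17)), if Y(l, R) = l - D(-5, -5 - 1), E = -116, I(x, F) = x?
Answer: 2875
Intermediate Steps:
D(S, y) = 4 + S (D(S, y) = S + 4 = 4 + S)
Y(l, R) = 1 + l (Y(l, R) = l - (4 - 5) = l - 1*(-1) = l + 1 = 1 + l)
-25*Y(E, -39/(-17)) = -25*(1 - 116) = -25*(-115) = 2875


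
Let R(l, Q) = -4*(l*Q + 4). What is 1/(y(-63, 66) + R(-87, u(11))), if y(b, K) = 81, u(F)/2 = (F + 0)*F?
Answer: 1/84281 ≈ 1.1865e-5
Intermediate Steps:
u(F) = 2*F² (u(F) = 2*((F + 0)*F) = 2*(F*F) = 2*F²)
R(l, Q) = -16 - 4*Q*l (R(l, Q) = -4*(Q*l + 4) = -4*(4 + Q*l) = -16 - 4*Q*l)
1/(y(-63, 66) + R(-87, u(11))) = 1/(81 + (-16 - 4*2*11²*(-87))) = 1/(81 + (-16 - 4*2*121*(-87))) = 1/(81 + (-16 - 4*242*(-87))) = 1/(81 + (-16 + 84216)) = 1/(81 + 84200) = 1/84281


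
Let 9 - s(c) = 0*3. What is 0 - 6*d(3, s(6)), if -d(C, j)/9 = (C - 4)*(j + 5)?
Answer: -756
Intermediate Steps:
s(c) = 9 (s(c) = 9 - 0*3 = 9 - 1*0 = 9 + 0 = 9)
d(C, j) = -9*(-4 + C)*(5 + j) (d(C, j) = -9*(C - 4)*(j + 5) = -9*(-4 + C)*(5 + j))
0 - 6*d(3, s(6)) = 0 - 6*(180 - 45*3 + 36*9 - 9*3*9) = 0 - 6*(180 - 135 + 324 - 243) = 0 - 6*126 = 0 - 756 = -756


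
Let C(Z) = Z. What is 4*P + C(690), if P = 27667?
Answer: 111358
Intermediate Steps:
4*P + C(690) = 4*27667 + 690 = 110668 + 690 = 111358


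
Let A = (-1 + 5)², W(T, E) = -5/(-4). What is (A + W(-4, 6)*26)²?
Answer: 9409/4 ≈ 2352.3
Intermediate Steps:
W(T, E) = 5/4 (W(T, E) = -5*(-¼) = 5/4)
A = 16 (A = 4² = 16)
(A + W(-4, 6)*26)² = (16 + (5/4)*26)² = (16 + 65/2)² = (97/2)² = 9409/4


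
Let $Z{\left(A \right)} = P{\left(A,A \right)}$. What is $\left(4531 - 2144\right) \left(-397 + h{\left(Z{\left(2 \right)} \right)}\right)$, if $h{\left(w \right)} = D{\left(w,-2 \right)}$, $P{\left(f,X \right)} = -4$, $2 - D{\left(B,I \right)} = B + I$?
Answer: $-928543$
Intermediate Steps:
$D{\left(B,I \right)} = 2 - B - I$ ($D{\left(B,I \right)} = 2 - \left(B + I\right) = 2 - B - I$)
$Z{\left(A \right)} = -4$
$h{\left(w \right)} = 4 - w$ ($h{\left(w \right)} = 2 - w - -2 = 2 - w + 2 = 4 - w$)
$\left(4531 - 2144\right) \left(-397 + h{\left(Z{\left(2 \right)} \right)}\right) = \left(4531 - 2144\right) \left(-397 + \left(4 - -4\right)\right) = \left(4531 - 2144\right) \left(-397 + \left(4 + 4\right)\right) = 2387 \left(-397 + 8\right) = 2387 \left(-389\right) = -928543$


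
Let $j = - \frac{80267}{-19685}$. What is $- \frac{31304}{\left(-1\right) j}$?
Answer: $\frac{616219240}{80267} \approx 7677.1$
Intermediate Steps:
$j = \frac{80267}{19685}$ ($j = \left(-80267\right) \left(- \frac{1}{19685}\right) = \frac{80267}{19685} \approx 4.0776$)
$- \frac{31304}{\left(-1\right) j} = - \frac{31304}{\left(-1\right) \frac{80267}{19685}} = - \frac{31304}{- \frac{80267}{19685}} = \left(-31304\right) \left(- \frac{19685}{80267}\right) = \frac{616219240}{80267}$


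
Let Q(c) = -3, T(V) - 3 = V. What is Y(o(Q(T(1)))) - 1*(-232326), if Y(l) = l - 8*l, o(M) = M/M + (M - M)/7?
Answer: 232319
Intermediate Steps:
T(V) = 3 + V
o(M) = 1 (o(M) = 1 + 0*(⅐) = 1 + 0 = 1)
Y(l) = -7*l
Y(o(Q(T(1)))) - 1*(-232326) = -7*1 - 1*(-232326) = -7 + 232326 = 232319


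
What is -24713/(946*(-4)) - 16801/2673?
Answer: 225715/919512 ≈ 0.24547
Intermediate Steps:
-24713/(946*(-4)) - 16801/2673 = -24713/(-3784) - 16801*1/2673 = -24713*(-1/3784) - 16801/2673 = 24713/3784 - 16801/2673 = 225715/919512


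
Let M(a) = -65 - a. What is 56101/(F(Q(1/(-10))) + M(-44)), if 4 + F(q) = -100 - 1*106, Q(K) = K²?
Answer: -56101/231 ≈ -242.86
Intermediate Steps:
F(q) = -210 (F(q) = -4 + (-100 - 1*106) = -4 + (-100 - 106) = -4 - 206 = -210)
56101/(F(Q(1/(-10))) + M(-44)) = 56101/(-210 + (-65 - 1*(-44))) = 56101/(-210 + (-65 + 44)) = 56101/(-210 - 21) = 56101/(-231) = 56101*(-1/231) = -56101/231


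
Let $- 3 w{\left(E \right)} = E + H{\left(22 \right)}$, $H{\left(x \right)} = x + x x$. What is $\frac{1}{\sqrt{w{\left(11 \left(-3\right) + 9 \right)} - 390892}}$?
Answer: $- \frac{i \sqrt{71826}}{167594} \approx - 0.0015991 i$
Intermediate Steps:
$H{\left(x \right)} = x + x^{2}$
$w{\left(E \right)} = - \frac{506}{3} - \frac{E}{3}$ ($w{\left(E \right)} = - \frac{E + 22 \left(1 + 22\right)}{3} = - \frac{E + 22 \cdot 23}{3} = - \frac{E + 506}{3} = - \frac{506 + E}{3} = - \frac{506}{3} - \frac{E}{3}$)
$\frac{1}{\sqrt{w{\left(11 \left(-3\right) + 9 \right)} - 390892}} = \frac{1}{\sqrt{\left(- \frac{506}{3} - \frac{11 \left(-3\right) + 9}{3}\right) - 390892}} = \frac{1}{\sqrt{\left(- \frac{506}{3} - \frac{-33 + 9}{3}\right) - 390892}} = \frac{1}{\sqrt{\left(- \frac{506}{3} - -8\right) - 390892}} = \frac{1}{\sqrt{\left(- \frac{506}{3} + 8\right) - 390892}} = \frac{1}{\sqrt{- \frac{482}{3} - 390892}} = \frac{1}{\sqrt{- \frac{1173158}{3}}} = \frac{1}{\frac{7}{3} i \sqrt{71826}} = - \frac{i \sqrt{71826}}{167594}$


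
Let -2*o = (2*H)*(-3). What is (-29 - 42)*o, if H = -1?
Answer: 213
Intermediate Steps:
o = -3 (o = -2*(-1)*(-3)/2 = -(-1)*(-3) = -1/2*6 = -3)
(-29 - 42)*o = (-29 - 42)*(-3) = -71*(-3) = 213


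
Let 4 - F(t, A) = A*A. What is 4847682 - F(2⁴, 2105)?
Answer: 9278703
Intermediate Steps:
F(t, A) = 4 - A² (F(t, A) = 4 - A*A = 4 - A²)
4847682 - F(2⁴, 2105) = 4847682 - (4 - 1*2105²) = 4847682 - (4 - 1*4431025) = 4847682 - (4 - 4431025) = 4847682 - 1*(-4431021) = 4847682 + 4431021 = 9278703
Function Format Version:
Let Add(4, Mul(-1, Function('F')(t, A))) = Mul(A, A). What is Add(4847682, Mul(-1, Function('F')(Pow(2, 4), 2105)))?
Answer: 9278703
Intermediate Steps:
Function('F')(t, A) = Add(4, Mul(-1, Pow(A, 2))) (Function('F')(t, A) = Add(4, Mul(-1, Mul(A, A))) = Add(4, Mul(-1, Pow(A, 2))))
Add(4847682, Mul(-1, Function('F')(Pow(2, 4), 2105))) = Add(4847682, Mul(-1, Add(4, Mul(-1, Pow(2105, 2))))) = Add(4847682, Mul(-1, Add(4, Mul(-1, 4431025)))) = Add(4847682, Mul(-1, Add(4, -4431025))) = Add(4847682, Mul(-1, -4431021)) = Add(4847682, 4431021) = 9278703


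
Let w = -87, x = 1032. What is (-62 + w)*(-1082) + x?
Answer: 162250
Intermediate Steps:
(-62 + w)*(-1082) + x = (-62 - 87)*(-1082) + 1032 = -149*(-1082) + 1032 = 161218 + 1032 = 162250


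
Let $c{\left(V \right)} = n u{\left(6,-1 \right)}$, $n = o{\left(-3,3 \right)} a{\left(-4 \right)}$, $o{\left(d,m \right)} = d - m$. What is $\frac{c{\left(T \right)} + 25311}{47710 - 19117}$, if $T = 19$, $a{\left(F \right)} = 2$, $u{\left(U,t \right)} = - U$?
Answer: $\frac{8461}{9531} \approx 0.88773$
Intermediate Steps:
$n = -12$ ($n = \left(-3 - 3\right) 2 = \left(-6\right) 2 = -12$)
$c{\left(V \right)} = 72$ ($c{\left(V \right)} = - 12 \left(\left(-1\right) 6\right) = \left(-12\right) \left(-6\right) = 72$)
$\frac{c{\left(T \right)} + 25311}{47710 - 19117} = \frac{72 + 25311}{47710 - 19117} = \frac{25383}{28593} = 25383 \cdot \frac{1}{28593} = \frac{8461}{9531}$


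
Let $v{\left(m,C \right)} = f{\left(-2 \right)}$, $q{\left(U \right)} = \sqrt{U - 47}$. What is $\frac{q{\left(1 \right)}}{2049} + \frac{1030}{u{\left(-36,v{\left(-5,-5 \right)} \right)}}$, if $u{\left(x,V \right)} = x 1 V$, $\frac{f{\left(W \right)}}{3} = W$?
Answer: $\frac{515}{108} + \frac{i \sqrt{46}}{2049} \approx 4.7685 + 0.0033101 i$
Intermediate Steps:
$f{\left(W \right)} = 3 W$
$q{\left(U \right)} = \sqrt{-47 + U}$
$v{\left(m,C \right)} = -6$ ($v{\left(m,C \right)} = 3 \left(-2\right) = -6$)
$u{\left(x,V \right)} = V x$ ($u{\left(x,V \right)} = x V = V x$)
$\frac{q{\left(1 \right)}}{2049} + \frac{1030}{u{\left(-36,v{\left(-5,-5 \right)} \right)}} = \frac{\sqrt{-47 + 1}}{2049} + \frac{1030}{\left(-6\right) \left(-36\right)} = \sqrt{-46} \cdot \frac{1}{2049} + \frac{1030}{216} = i \sqrt{46} \cdot \frac{1}{2049} + 1030 \cdot \frac{1}{216} = \frac{i \sqrt{46}}{2049} + \frac{515}{108} = \frac{515}{108} + \frac{i \sqrt{46}}{2049}$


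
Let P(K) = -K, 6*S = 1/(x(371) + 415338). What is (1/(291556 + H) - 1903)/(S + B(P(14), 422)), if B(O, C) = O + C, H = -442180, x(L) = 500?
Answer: -59597376748687/12777577326600 ≈ -4.6642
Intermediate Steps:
S = 1/2495028 (S = 1/(6*(500 + 415338)) = (⅙)/415838 = (⅙)*(1/415838) = 1/2495028 ≈ 4.0080e-7)
B(O, C) = C + O
(1/(291556 + H) - 1903)/(S + B(P(14), 422)) = (1/(291556 - 442180) - 1903)/(1/2495028 + (422 - 1*14)) = (1/(-150624) - 1903)/(1/2495028 + (422 - 14)) = (-1/150624 - 1903)/(1/2495028 + 408) = -286637473/(150624*1017971425/2495028) = -286637473/150624*2495028/1017971425 = -59597376748687/12777577326600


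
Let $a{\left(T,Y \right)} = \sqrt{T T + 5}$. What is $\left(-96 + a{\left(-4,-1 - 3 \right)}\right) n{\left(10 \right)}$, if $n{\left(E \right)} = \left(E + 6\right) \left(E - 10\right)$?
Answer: $0$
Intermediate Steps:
$n{\left(E \right)} = \left(-10 + E\right) \left(6 + E\right)$ ($n{\left(E \right)} = \left(6 + E\right) \left(-10 + E\right) = \left(-10 + E\right) \left(6 + E\right)$)
$a{\left(T,Y \right)} = \sqrt{5 + T^{2}}$ ($a{\left(T,Y \right)} = \sqrt{T^{2} + 5} = \sqrt{5 + T^{2}}$)
$\left(-96 + a{\left(-4,-1 - 3 \right)}\right) n{\left(10 \right)} = \left(-96 + \sqrt{5 + \left(-4\right)^{2}}\right) \left(-60 + 10^{2} - 40\right) = \left(-96 + \sqrt{5 + 16}\right) \left(-60 + 100 - 40\right) = \left(-96 + \sqrt{21}\right) 0 = 0$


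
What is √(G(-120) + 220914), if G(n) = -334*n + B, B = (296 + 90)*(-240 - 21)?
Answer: 2*√40062 ≈ 400.31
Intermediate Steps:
B = -100746 (B = 386*(-261) = -100746)
G(n) = -100746 - 334*n (G(n) = -334*n - 100746 = -100746 - 334*n)
√(G(-120) + 220914) = √((-100746 - 334*(-120)) + 220914) = √((-100746 + 40080) + 220914) = √(-60666 + 220914) = √160248 = 2*√40062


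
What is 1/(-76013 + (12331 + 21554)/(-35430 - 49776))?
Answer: -28402/2158932521 ≈ -1.3156e-5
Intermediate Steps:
1/(-76013 + (12331 + 21554)/(-35430 - 49776)) = 1/(-76013 + 33885/(-85206)) = 1/(-76013 + 33885*(-1/85206)) = 1/(-76013 - 11295/28402) = 1/(-2158932521/28402) = -28402/2158932521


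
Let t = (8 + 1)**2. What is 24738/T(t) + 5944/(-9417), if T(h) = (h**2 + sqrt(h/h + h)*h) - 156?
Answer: 139049493602/42361875399 - 222642*sqrt(82)/4498447 ≈ 2.8342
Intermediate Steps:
t = 81 (t = 9**2 = 81)
T(h) = -156 + h**2 + h*sqrt(1 + h) (T(h) = (h**2 + sqrt(1 + h)*h) - 156 = (h**2 + h*sqrt(1 + h)) - 156 = -156 + h**2 + h*sqrt(1 + h))
24738/T(t) + 5944/(-9417) = 24738/(-156 + 81**2 + 81*sqrt(1 + 81)) + 5944/(-9417) = 24738/(-156 + 6561 + 81*sqrt(82)) + 5944*(-1/9417) = 24738/(6405 + 81*sqrt(82)) - 5944/9417 = -5944/9417 + 24738/(6405 + 81*sqrt(82))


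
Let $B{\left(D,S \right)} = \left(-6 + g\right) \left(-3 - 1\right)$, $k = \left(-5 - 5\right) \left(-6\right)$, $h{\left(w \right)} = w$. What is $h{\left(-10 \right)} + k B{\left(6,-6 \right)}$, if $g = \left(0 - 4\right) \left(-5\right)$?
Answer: $-3370$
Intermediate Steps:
$g = 20$ ($g = \left(-4\right) \left(-5\right) = 20$)
$k = 60$ ($k = \left(-10\right) \left(-6\right) = 60$)
$B{\left(D,S \right)} = -56$ ($B{\left(D,S \right)} = \left(-6 + 20\right) \left(-3 - 1\right) = 14 \left(-4\right) = -56$)
$h{\left(-10 \right)} + k B{\left(6,-6 \right)} = -10 + 60 \left(-56\right) = -10 - 3360 = -3370$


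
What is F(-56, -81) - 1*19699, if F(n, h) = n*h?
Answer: -15163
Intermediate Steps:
F(n, h) = h*n
F(-56, -81) - 1*19699 = -81*(-56) - 1*19699 = 4536 - 19699 = -15163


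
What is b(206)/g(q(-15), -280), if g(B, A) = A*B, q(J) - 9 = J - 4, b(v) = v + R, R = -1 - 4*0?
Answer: 41/560 ≈ 0.073214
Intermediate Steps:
R = -1 (R = -1 + 0 = -1)
b(v) = -1 + v (b(v) = v - 1 = -1 + v)
q(J) = 5 + J (q(J) = 9 + (J - 4) = 9 + (-4 + J) = 5 + J)
b(206)/g(q(-15), -280) = (-1 + 206)/((-280*(5 - 15))) = 205/((-280*(-10))) = 205/2800 = 205*(1/2800) = 41/560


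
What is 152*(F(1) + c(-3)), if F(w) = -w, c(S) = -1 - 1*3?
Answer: -760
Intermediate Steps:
c(S) = -4 (c(S) = -1 - 3 = -4)
152*(F(1) + c(-3)) = 152*(-1*1 - 4) = 152*(-1 - 4) = 152*(-5) = -760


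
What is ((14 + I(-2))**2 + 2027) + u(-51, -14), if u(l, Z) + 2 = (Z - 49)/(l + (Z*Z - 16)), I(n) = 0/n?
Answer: 95482/43 ≈ 2220.5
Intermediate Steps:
I(n) = 0
u(l, Z) = -2 + (-49 + Z)/(-16 + l + Z**2) (u(l, Z) = -2 + (Z - 49)/(l + (Z*Z - 16)) = -2 + (-49 + Z)/(l + (Z**2 - 16)) = -2 + (-49 + Z)/(l + (-16 + Z**2)) = -2 + (-49 + Z)/(-16 + l + Z**2))
((14 + I(-2))**2 + 2027) + u(-51, -14) = ((14 + 0)**2 + 2027) + (-17 - 14 - 2*(-51) - 2*(-14)**2)/(-16 - 51 + (-14)**2) = (14**2 + 2027) + (-17 - 14 + 102 - 2*196)/(-16 - 51 + 196) = (196 + 2027) + (-17 - 14 + 102 - 392)/129 = 2223 + (1/129)*(-321) = 2223 - 107/43 = 95482/43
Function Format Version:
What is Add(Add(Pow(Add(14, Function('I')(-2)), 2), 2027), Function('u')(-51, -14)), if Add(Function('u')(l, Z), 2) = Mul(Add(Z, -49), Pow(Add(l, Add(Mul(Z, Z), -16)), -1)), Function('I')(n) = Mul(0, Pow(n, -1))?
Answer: Rational(95482, 43) ≈ 2220.5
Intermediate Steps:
Function('I')(n) = 0
Function('u')(l, Z) = Add(-2, Mul(Pow(Add(-16, l, Pow(Z, 2)), -1), Add(-49, Z))) (Function('u')(l, Z) = Add(-2, Mul(Add(Z, -49), Pow(Add(l, Add(Mul(Z, Z), -16)), -1))) = Add(-2, Mul(Add(-49, Z), Pow(Add(l, Add(Pow(Z, 2), -16)), -1))) = Add(-2, Mul(Add(-49, Z), Pow(Add(l, Add(-16, Pow(Z, 2))), -1))) = Add(-2, Mul(Add(-49, Z), Pow(Add(-16, l, Pow(Z, 2)), -1))) = Add(-2, Mul(Pow(Add(-16, l, Pow(Z, 2)), -1), Add(-49, Z))))
Add(Add(Pow(Add(14, Function('I')(-2)), 2), 2027), Function('u')(-51, -14)) = Add(Add(Pow(Add(14, 0), 2), 2027), Mul(Pow(Add(-16, -51, Pow(-14, 2)), -1), Add(-17, -14, Mul(-2, -51), Mul(-2, Pow(-14, 2))))) = Add(Add(Pow(14, 2), 2027), Mul(Pow(Add(-16, -51, 196), -1), Add(-17, -14, 102, Mul(-2, 196)))) = Add(Add(196, 2027), Mul(Pow(129, -1), Add(-17, -14, 102, -392))) = Add(2223, Mul(Rational(1, 129), -321)) = Add(2223, Rational(-107, 43)) = Rational(95482, 43)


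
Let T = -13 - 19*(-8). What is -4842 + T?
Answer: -4703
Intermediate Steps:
T = 139 (T = -13 + 152 = 139)
-4842 + T = -4842 + 139 = -4703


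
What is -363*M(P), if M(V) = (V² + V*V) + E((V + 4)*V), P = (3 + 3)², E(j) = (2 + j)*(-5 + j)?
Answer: -752085906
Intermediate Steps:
E(j) = (-5 + j)*(2 + j)
P = 36 (P = 6² = 36)
M(V) = -10 + 2*V² + V²*(4 + V)² - 3*V*(4 + V) (M(V) = (V² + V*V) + (-10 + ((V + 4)*V)² - 3*(V + 4)*V) = (V² + V²) + (-10 + ((4 + V)*V)² - 3*(4 + V)*V) = 2*V² + (-10 + (V*(4 + V))² - 3*V*(4 + V)) = 2*V² + (-10 + V²*(4 + V)² - 3*V*(4 + V)) = -10 + 2*V² + V²*(4 + V)² - 3*V*(4 + V))
-363*M(P) = -363*(-10 + 36⁴ - 12*36 + 8*36³ + 15*36²) = -363*(-10 + 1679616 - 432 + 8*46656 + 15*1296) = -363*(-10 + 1679616 - 432 + 373248 + 19440) = -363*2071862 = -752085906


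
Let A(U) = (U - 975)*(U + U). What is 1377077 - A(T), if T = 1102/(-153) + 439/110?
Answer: 194137881815591/141624450 ≈ 1.3708e+6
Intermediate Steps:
T = -54053/16830 (T = 1102*(-1/153) + 439*(1/110) = -1102/153 + 439/110 = -54053/16830 ≈ -3.2117)
A(U) = 2*U*(-975 + U) (A(U) = (-975 + U)*(2*U) = 2*U*(-975 + U))
1377077 - A(T) = 1377077 - 2*(-54053)*(-975 - 54053/16830)/16830 = 1377077 - 2*(-54053)*(-16463303)/(16830*16830) = 1377077 - 1*889890917059/141624450 = 1377077 - 889890917059/141624450 = 194137881815591/141624450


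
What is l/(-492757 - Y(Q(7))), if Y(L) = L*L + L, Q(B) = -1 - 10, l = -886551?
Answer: 295517/164289 ≈ 1.7988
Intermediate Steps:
Q(B) = -11
Y(L) = L + L² (Y(L) = L² + L = L + L²)
l/(-492757 - Y(Q(7))) = -886551/(-492757 - (-11)*(1 - 11)) = -886551/(-492757 - (-11)*(-10)) = -886551/(-492757 - 1*110) = -886551/(-492757 - 110) = -886551/(-492867) = -886551*(-1/492867) = 295517/164289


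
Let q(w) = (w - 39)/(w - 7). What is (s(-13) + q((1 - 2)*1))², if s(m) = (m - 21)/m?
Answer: 9801/169 ≈ 57.994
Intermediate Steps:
s(m) = (-21 + m)/m
q(w) = (-39 + w)/(-7 + w)
(s(-13) + q((1 - 2)*1))² = ((-21 - 13)/(-13) + (-39 + (1 - 2)*1)/(-7 + (1 - 2)*1))² = (-1/13*(-34) + (-39 - 1*1)/(-7 - 1*1))² = (34/13 + (-39 - 1)/(-7 - 1))² = (34/13 - 40/(-8))² = (34/13 - ⅛*(-40))² = (34/13 + 5)² = (99/13)² = 9801/169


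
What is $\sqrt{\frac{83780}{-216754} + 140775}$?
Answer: $\frac{\sqrt{1653478658097445}}{108377} \approx 375.2$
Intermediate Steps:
$\sqrt{\frac{83780}{-216754} + 140775} = \sqrt{83780 \left(- \frac{1}{216754}\right) + 140775} = \sqrt{- \frac{41890}{108377} + 140775} = \sqrt{\frac{15256730285}{108377}} = \frac{\sqrt{1653478658097445}}{108377}$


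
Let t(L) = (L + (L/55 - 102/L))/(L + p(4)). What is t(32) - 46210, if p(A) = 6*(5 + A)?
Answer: -3497146933/75680 ≈ -46210.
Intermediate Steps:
p(A) = 30 + 6*A
t(L) = (-102/L + 56*L/55)/(54 + L) (t(L) = (L + (L/55 - 102/L))/(L + (30 + 6*4)) = (L + (L*(1/55) - 102/L))/(L + (30 + 24)) = (L + (L/55 - 102/L))/(L + 54) = (L + (-102/L + L/55))/(54 + L) = (-102/L + 56*L/55)/(54 + L))
t(32) - 46210 = (2/55)*(-2805 + 28*32²)/(32*(54 + 32)) - 46210 = (2/55)*(1/32)*(-2805 + 28*1024)/86 - 46210 = (2/55)*(1/32)*(1/86)*(-2805 + 28672) - 46210 = (2/55)*(1/32)*(1/86)*25867 - 46210 = 25867/75680 - 46210 = -3497146933/75680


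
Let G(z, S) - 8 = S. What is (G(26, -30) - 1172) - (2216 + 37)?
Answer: -3447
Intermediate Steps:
G(z, S) = 8 + S
(G(26, -30) - 1172) - (2216 + 37) = ((8 - 30) - 1172) - (2216 + 37) = (-22 - 1172) - 1*2253 = -1194 - 2253 = -3447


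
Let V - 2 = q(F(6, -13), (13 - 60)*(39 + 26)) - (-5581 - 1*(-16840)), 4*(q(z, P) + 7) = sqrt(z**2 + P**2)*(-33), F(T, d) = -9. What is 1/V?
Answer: 8192/369714059 - 6*sqrt(9333106)/369714059 ≈ -2.7421e-5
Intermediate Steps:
q(z, P) = -7 - 33*sqrt(P**2 + z**2)/4 (q(z, P) = -7 + (sqrt(z**2 + P**2)*(-33))/4 = -7 + (sqrt(P**2 + z**2)*(-33))/4 = -7 + (-33*sqrt(P**2 + z**2))/4 = -7 - 33*sqrt(P**2 + z**2)/4)
V = -11264 - 33*sqrt(9333106)/4 (V = 2 + ((-7 - 33*sqrt(((13 - 60)*(39 + 26))**2 + (-9)**2)/4) - (-5581 - 1*(-16840))) = 2 + ((-7 - 33*sqrt((-47*65)**2 + 81)/4) - (-5581 + 16840)) = 2 + ((-7 - 33*sqrt((-3055)**2 + 81)/4) - 1*11259) = 2 + ((-7 - 33*sqrt(9333025 + 81)/4) - 11259) = 2 + ((-7 - 33*sqrt(9333106)/4) - 11259) = 2 + (-11266 - 33*sqrt(9333106)/4) = -11264 - 33*sqrt(9333106)/4 ≈ -36468.)
1/V = 1/(-11264 - 33*sqrt(9333106)/4)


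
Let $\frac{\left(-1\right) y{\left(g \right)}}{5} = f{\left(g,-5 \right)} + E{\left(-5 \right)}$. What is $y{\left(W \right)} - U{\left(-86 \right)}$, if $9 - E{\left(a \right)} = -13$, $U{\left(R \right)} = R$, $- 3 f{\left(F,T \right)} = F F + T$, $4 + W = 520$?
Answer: $\frac{1331183}{3} \approx 4.4373 \cdot 10^{5}$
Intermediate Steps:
$W = 516$ ($W = -4 + 520 = 516$)
$f{\left(F,T \right)} = - \frac{T}{3} - \frac{F^{2}}{3}$ ($f{\left(F,T \right)} = - \frac{F F + T}{3} = - \frac{F^{2} + T}{3} = - \frac{T + F^{2}}{3} = - \frac{T}{3} - \frac{F^{2}}{3}$)
$E{\left(a \right)} = 22$ ($E{\left(a \right)} = 9 - -13 = 9 + 13 = 22$)
$y{\left(g \right)} = - \frac{355}{3} + \frac{5 g^{2}}{3}$ ($y{\left(g \right)} = - 5 \left(\left(\left(- \frac{1}{3}\right) \left(-5\right) - \frac{g^{2}}{3}\right) + 22\right) = - 5 \left(\left(\frac{5}{3} - \frac{g^{2}}{3}\right) + 22\right) = - 5 \left(\frac{71}{3} - \frac{g^{2}}{3}\right) = - \frac{355}{3} + \frac{5 g^{2}}{3}$)
$y{\left(W \right)} - U{\left(-86 \right)} = \left(- \frac{355}{3} + \frac{5 \cdot 516^{2}}{3}\right) - -86 = \left(- \frac{355}{3} + \frac{5}{3} \cdot 266256\right) + 86 = \left(- \frac{355}{3} + 443760\right) + 86 = \frac{1330925}{3} + 86 = \frac{1331183}{3}$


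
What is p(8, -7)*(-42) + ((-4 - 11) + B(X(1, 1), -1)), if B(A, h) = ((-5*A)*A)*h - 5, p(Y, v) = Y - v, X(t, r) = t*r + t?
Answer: -630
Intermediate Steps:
X(t, r) = t + r*t (X(t, r) = r*t + t = t + r*t)
B(A, h) = -5 - 5*h*A**2 (B(A, h) = (-5*A**2)*h - 5 = -5*h*A**2 - 5 = -5 - 5*h*A**2)
p(8, -7)*(-42) + ((-4 - 11) + B(X(1, 1), -1)) = (8 - 1*(-7))*(-42) + ((-4 - 11) + (-5 - 5*(-1)*(1*(1 + 1))**2)) = (8 + 7)*(-42) + (-15 + (-5 - 5*(-1)*(1*2)**2)) = 15*(-42) + (-15 + (-5 - 5*(-1)*2**2)) = -630 + (-15 + (-5 - 5*(-1)*4)) = -630 + (-15 + (-5 + 20)) = -630 + (-15 + 15) = -630 + 0 = -630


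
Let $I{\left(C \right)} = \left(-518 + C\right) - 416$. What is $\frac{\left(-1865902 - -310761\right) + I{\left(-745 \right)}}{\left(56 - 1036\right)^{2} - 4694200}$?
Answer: $\frac{25947}{62230} \approx 0.41695$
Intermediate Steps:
$I{\left(C \right)} = -934 + C$
$\frac{\left(-1865902 - -310761\right) + I{\left(-745 \right)}}{\left(56 - 1036\right)^{2} - 4694200} = \frac{\left(-1865902 - -310761\right) - 1679}{\left(56 - 1036\right)^{2} - 4694200} = \frac{\left(-1865902 + 310761\right) - 1679}{\left(-980\right)^{2} - 4694200} = \frac{-1555141 - 1679}{960400 - 4694200} = - \frac{1556820}{-3733800} = \left(-1556820\right) \left(- \frac{1}{3733800}\right) = \frac{25947}{62230}$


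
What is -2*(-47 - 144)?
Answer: 382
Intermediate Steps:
-2*(-47 - 144) = -2*(-191) = 382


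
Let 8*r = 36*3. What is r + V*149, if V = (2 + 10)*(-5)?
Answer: -17853/2 ≈ -8926.5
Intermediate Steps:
V = -60 (V = 12*(-5) = -60)
r = 27/2 (r = (36*3)/8 = (⅛)*108 = 27/2 ≈ 13.500)
r + V*149 = 27/2 - 60*149 = 27/2 - 8940 = -17853/2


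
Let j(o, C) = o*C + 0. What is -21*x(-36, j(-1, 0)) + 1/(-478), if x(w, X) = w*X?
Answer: -1/478 ≈ -0.0020920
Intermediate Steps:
j(o, C) = C*o (j(o, C) = C*o + 0 = C*o)
x(w, X) = X*w
-21*x(-36, j(-1, 0)) + 1/(-478) = -21*0*(-1)*(-36) + 1/(-478) = -0*(-36) - 1/478 = -21*0 - 1/478 = 0 - 1/478 = -1/478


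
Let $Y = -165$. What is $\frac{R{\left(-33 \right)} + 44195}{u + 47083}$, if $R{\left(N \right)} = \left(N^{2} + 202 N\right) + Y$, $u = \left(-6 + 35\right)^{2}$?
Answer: $\frac{38453}{47924} \approx 0.80237$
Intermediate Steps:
$u = 841$ ($u = 29^{2} = 841$)
$R{\left(N \right)} = -165 + N^{2} + 202 N$ ($R{\left(N \right)} = \left(N^{2} + 202 N\right) - 165 = -165 + N^{2} + 202 N$)
$\frac{R{\left(-33 \right)} + 44195}{u + 47083} = \frac{\left(-165 + \left(-33\right)^{2} + 202 \left(-33\right)\right) + 44195}{841 + 47083} = \frac{\left(-165 + 1089 - 6666\right) + 44195}{47924} = \left(-5742 + 44195\right) \frac{1}{47924} = 38453 \cdot \frac{1}{47924} = \frac{38453}{47924}$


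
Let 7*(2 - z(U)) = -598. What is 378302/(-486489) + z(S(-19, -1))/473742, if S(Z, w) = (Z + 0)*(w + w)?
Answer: -23226390580/29875775979 ≈ -0.77743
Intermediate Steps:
S(Z, w) = 2*Z*w (S(Z, w) = Z*(2*w) = 2*Z*w)
z(U) = 612/7 (z(U) = 2 - 1/7*(-598) = 2 + 598/7 = 612/7)
378302/(-486489) + z(S(-19, -1))/473742 = 378302/(-486489) + (612/7)/473742 = 378302*(-1/486489) + (612/7)*(1/473742) = -378302/486489 + 34/184233 = -23226390580/29875775979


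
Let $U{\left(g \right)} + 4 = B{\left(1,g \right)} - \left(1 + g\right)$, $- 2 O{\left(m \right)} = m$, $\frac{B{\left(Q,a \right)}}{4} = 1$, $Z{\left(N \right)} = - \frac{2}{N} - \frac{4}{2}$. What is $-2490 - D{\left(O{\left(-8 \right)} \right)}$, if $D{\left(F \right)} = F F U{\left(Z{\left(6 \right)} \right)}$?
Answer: $- \frac{7534}{3} \approx -2511.3$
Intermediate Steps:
$Z{\left(N \right)} = -2 - \frac{2}{N}$ ($Z{\left(N \right)} = - \frac{2}{N} - 2 = -2 - \frac{2}{N}$)
$B{\left(Q,a \right)} = 4$ ($B{\left(Q,a \right)} = 4 \cdot 1 = 4$)
$O{\left(m \right)} = - \frac{m}{2}$
$U{\left(g \right)} = -1 - g$ ($U{\left(g \right)} = -4 + \left(4 - \left(1 + g\right)\right) = -4 - \left(-3 + g\right) = -1 - g$)
$D{\left(F \right)} = \frac{4 F^{2}}{3}$ ($D{\left(F \right)} = F F \left(-1 - \left(-2 - \frac{2}{6}\right)\right) = F^{2} \left(-1 - \left(-2 - \frac{1}{3}\right)\right) = F^{2} \left(-1 - - \frac{7}{3}\right) = F^{2} \left(-1 + \frac{7}{3}\right) = F^{2} \cdot \frac{4}{3} = \frac{4 F^{2}}{3}$)
$-2490 - D{\left(O{\left(-8 \right)} \right)} = -2490 - \frac{4 \left(\left(- \frac{1}{2}\right) \left(-8\right)\right)^{2}}{3} = -2490 - \frac{4 \cdot 4^{2}}{3} = -2490 - \frac{4}{3} \cdot 16 = -2490 - \frac{64}{3} = - \frac{7534}{3}$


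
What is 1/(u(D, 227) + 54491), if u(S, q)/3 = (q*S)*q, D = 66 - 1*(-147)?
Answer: 1/32981522 ≈ 3.0320e-8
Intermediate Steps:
D = 213 (D = 66 + 147 = 213)
u(S, q) = 3*S*q**2 (u(S, q) = 3*((q*S)*q) = 3*((S*q)*q) = 3*(S*q**2) = 3*S*q**2)
1/(u(D, 227) + 54491) = 1/(3*213*227**2 + 54491) = 1/(3*213*51529 + 54491) = 1/(32927031 + 54491) = 1/32981522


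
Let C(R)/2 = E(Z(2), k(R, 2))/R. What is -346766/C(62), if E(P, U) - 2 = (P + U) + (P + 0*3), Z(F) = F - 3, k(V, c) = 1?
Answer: -10749746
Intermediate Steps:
Z(F) = -3 + F
E(P, U) = 2 + U + 2*P (E(P, U) = 2 + ((P + U) + (P + 0*3)) = 2 + ((P + U) + (P + 0)) = 2 + ((P + U) + P) = 2 + (U + 2*P) = 2 + U + 2*P)
C(R) = 2/R (C(R) = 2*((2 + 1 + 2*(-3 + 2))/R) = 2*((2 + 1 + 2*(-1))/R) = 2*((2 + 1 - 2)/R) = 2*(1/R) = 2/R)
-346766/C(62) = -346766/(2/62) = -346766/(2*(1/62)) = -346766/1/31 = -346766*31 = -10749746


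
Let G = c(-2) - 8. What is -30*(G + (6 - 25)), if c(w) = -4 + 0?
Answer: 930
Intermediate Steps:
c(w) = -4
G = -12 (G = -4 - 8 = -12)
-30*(G + (6 - 25)) = -30*(-12 + (6 - 25)) = -30*(-12 - 19) = -30*(-31) = -1*(-930) = 930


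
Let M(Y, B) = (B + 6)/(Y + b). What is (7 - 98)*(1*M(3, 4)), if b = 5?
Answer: -455/4 ≈ -113.75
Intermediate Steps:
M(Y, B) = (6 + B)/(5 + Y) (M(Y, B) = (B + 6)/(Y + 5) = (6 + B)/(5 + Y))
(7 - 98)*(1*M(3, 4)) = (7 - 98)*(1*((6 + 4)/(5 + 3))) = -91*10/8 = -91*(⅛)*10 = -91*5/4 = -455/4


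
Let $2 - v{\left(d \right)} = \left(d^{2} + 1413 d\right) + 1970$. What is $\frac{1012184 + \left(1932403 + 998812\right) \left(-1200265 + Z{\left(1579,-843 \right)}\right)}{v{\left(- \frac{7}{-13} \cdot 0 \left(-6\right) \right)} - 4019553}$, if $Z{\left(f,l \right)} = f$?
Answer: $\frac{3513605371306}{4021521} \approx 8.737 \cdot 10^{5}$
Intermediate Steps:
$v{\left(d \right)} = -1968 - d^{2} - 1413 d$ ($v{\left(d \right)} = 2 - \left(\left(d^{2} + 1413 d\right) + 1970\right) = 2 - \left(1970 + d^{2} + 1413 d\right) = -1968 - d^{2} - 1413 d$)
$\frac{1012184 + \left(1932403 + 998812\right) \left(-1200265 + Z{\left(1579,-843 \right)}\right)}{v{\left(- \frac{7}{-13} \cdot 0 \left(-6\right) \right)} - 4019553} = \frac{1012184 + \left(1932403 + 998812\right) \left(-1200265 + 1579\right)}{\left(-1968 - \left(- \frac{7}{-13} \cdot 0 \left(-6\right)\right)^{2} - 1413 - \frac{7}{-13} \cdot 0 \left(-6\right)\right) - 4019553} = \frac{1012184 + 2931215 \left(-1198686\right)}{\left(-1968 - \left(\left(-7\right) \left(- \frac{1}{13}\right) 0 \left(-6\right)\right)^{2} - 1413 \left(-7\right) \left(- \frac{1}{13}\right) 0 \left(-6\right)\right) - 4019553} = \frac{1012184 - 3513606383490}{\left(-1968 - \left(\frac{7}{13} \cdot 0 \left(-6\right)\right)^{2} - 1413 \cdot \frac{7}{13} \cdot 0 \left(-6\right)\right) - 4019553} = - \frac{3513605371306}{\left(-1968 - \left(0 \left(-6\right)\right)^{2} - 1413 \cdot 0 \left(-6\right)\right) - 4019553} = - \frac{3513605371306}{\left(-1968 - 0^{2} - 0\right) - 4019553} = - \frac{3513605371306}{\left(-1968 - 0 + 0\right) - 4019553} = - \frac{3513605371306}{\left(-1968 + 0 + 0\right) - 4019553} = - \frac{3513605371306}{-1968 - 4019553} = - \frac{3513605371306}{-4021521} = \left(-3513605371306\right) \left(- \frac{1}{4021521}\right) = \frac{3513605371306}{4021521}$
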